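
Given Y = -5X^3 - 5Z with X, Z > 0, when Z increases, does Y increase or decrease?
Y decreases

Taking the partial derivative:
∂Y/∂Z = -5

∂Y/∂Z = -5 < 0 (assuming positive values)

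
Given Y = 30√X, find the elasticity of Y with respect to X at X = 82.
Elasticity = 1/2

Elasticity = (dY/dX) · (X/Y)

dY/dX = 15/√X
At X = 82: dY/dX = 15·√82/82, Y = 30·√82

Elasticity = (15·√82/82) · (82 / (30·√82)) = 1/2

Interpretation: for a small percentage change in X, the percentage change in Y is approximately 0.50 times as large.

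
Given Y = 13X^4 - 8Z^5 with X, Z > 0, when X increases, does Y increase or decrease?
Y increases

Taking the partial derivative:
∂Y/∂X = 52X^3

∂Y/∂X = 52X^3 > 0 (assuming positive values)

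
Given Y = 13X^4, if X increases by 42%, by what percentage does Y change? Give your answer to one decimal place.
306.6%

For Y = 13X^4:
If X → X(1 + 0.42)
Then Y → Y · (1 + 0.42)^4
     ≈ Y · 4.0659

Percentage change = ((1 + 0.42)^4 − 1) × 100% ≈ 306.6%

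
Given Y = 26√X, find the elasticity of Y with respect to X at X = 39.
Elasticity = 1/2

Elasticity = (dY/dX) · (X/Y)

dY/dX = 13/√X
At X = 39: dY/dX = √39/3, Y = 26·√39

Elasticity = (√39/3) · (39 / (26·√39)) = 1/2

Interpretation: for a small percentage change in X, the percentage change in Y is approximately 0.50 times as large.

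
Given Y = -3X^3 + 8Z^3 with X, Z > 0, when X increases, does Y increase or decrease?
Y decreases

Taking the partial derivative:
∂Y/∂X = -9X^2

∂Y/∂X = -9X^2 < 0 (assuming positive values)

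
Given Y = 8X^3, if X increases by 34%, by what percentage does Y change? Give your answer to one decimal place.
140.6%

For Y = 8X^3:
If X → X(1 + 0.34)
Then Y → Y · (1 + 0.34)^3
     ≈ Y · 2.4061

Percentage change = ((1 + 0.34)^3 − 1) × 100% ≈ 140.6%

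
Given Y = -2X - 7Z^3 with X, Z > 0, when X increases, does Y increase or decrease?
Y decreases

Taking the partial derivative:
∂Y/∂X = -2

∂Y/∂X = -2 < 0 (assuming positive values)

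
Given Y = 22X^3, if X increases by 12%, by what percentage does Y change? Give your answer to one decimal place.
40.5%

For Y = 22X^3:
If X → X(1 + 0.12)
Then Y → Y · (1 + 0.12)^3
     ≈ Y · 1.4049

Percentage change = ((1 + 0.12)^3 − 1) × 100% ≈ 40.5%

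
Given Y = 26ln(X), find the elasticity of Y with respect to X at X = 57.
Elasticity = 1/ln(57) ≈ 0.2473

Elasticity = (dY/dX) · (X/Y)

dY/dX = 26/X
At X = 57: dY/dX = 26/57, Y = 26·ln(57)

Elasticity = (26/57) · (57 / (26·ln(57))) = 1/ln(57) ≈ 0.2473

Interpretation: for a small percentage change in X, the percentage change in Y is approximately 0.25 times as large.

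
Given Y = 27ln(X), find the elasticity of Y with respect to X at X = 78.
Elasticity = 1/ln(78) ≈ 0.2295

Elasticity = (dY/dX) · (X/Y)

dY/dX = 27/X
At X = 78: dY/dX = 9/26, Y = 27·ln(78)

Elasticity = (9/26) · (78 / (27·ln(78))) = 1/ln(78) ≈ 0.2295

Interpretation: for a small percentage change in X, the percentage change in Y is approximately 0.23 times as large.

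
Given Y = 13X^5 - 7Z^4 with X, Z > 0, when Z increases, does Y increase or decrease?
Y decreases

Taking the partial derivative:
∂Y/∂Z = -28Z^3

∂Y/∂Z = -28Z^3 < 0 (assuming positive values)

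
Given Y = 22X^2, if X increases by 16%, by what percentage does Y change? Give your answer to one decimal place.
34.6%

For Y = 22X^2:
If X → X(1 + 0.16)
Then Y → Y · (1 + 0.16)^2
     = Y · 1.3456

Percentage change = ((1 + 0.16)^2 − 1) × 100% ≈ 34.6%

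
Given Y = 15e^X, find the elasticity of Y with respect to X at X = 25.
Elasticity = 25

Elasticity = (dY/dX) · (X/Y)

dY/dX = 15·e^X
At X = 25: dY/dX = 15·e^25, Y = 15·e^25

Elasticity = (15·e^25) · (25 / (15·e^25)) = 25

Interpretation: for a small percentage change in X, the percentage change in Y is approximately 25.00 times as large.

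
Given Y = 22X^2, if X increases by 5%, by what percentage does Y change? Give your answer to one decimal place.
10.3%

For Y = 22X^2:
If X → X(1 + 0.05)
Then Y → Y · (1 + 0.05)^2
     = Y · 1.1025

Percentage change = ((1 + 0.05)^2 − 1) × 100% ≈ 10.3%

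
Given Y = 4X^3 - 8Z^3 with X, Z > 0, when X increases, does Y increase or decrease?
Y increases

Taking the partial derivative:
∂Y/∂X = 12X^2

∂Y/∂X = 12X^2 > 0 (assuming positive values)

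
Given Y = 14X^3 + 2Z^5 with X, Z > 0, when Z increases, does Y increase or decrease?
Y increases

Taking the partial derivative:
∂Y/∂Z = 10Z^4

∂Y/∂Z = 10Z^4 > 0 (assuming positive values)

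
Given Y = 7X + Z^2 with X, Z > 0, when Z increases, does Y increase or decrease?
Y increases

Taking the partial derivative:
∂Y/∂Z = 2Z

∂Y/∂Z = 2Z > 0 (assuming positive values)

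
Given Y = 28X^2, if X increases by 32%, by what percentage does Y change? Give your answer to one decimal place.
74.2%

For Y = 28X^2:
If X → X(1 + 0.32)
Then Y → Y · (1 + 0.32)^2
     = Y · 1.7424

Percentage change = ((1 + 0.32)^2 − 1) × 100% ≈ 74.2%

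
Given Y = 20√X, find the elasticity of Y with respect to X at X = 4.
Elasticity = 1/2

Elasticity = (dY/dX) · (X/Y)

dY/dX = 10/√X
At X = 4: dY/dX = 5, Y = 40

Elasticity = 5 · (4 / 40) = 1/2

Interpretation: for a small percentage change in X, the percentage change in Y is approximately 0.50 times as large.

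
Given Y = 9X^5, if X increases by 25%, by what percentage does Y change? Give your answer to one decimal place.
205.2%

For Y = 9X^5:
If X → X(1 + 0.25)
Then Y → Y · (1 + 0.25)^5
     ≈ Y · 3.0518

Percentage change = ((1 + 0.25)^5 − 1) × 100% ≈ 205.2%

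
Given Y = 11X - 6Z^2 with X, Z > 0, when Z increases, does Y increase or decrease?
Y decreases

Taking the partial derivative:
∂Y/∂Z = -12Z

∂Y/∂Z = -12Z < 0 (assuming positive values)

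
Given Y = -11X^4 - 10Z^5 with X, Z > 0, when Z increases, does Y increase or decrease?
Y decreases

Taking the partial derivative:
∂Y/∂Z = -50Z^4

∂Y/∂Z = -50Z^4 < 0 (assuming positive values)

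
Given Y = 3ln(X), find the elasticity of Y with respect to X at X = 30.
Elasticity = 1/ln(30) ≈ 0.2940

Elasticity = (dY/dX) · (X/Y)

dY/dX = 3/X
At X = 30: dY/dX = 1/10, Y = 3·ln(30)

Elasticity = (1/10) · (30 / (3·ln(30))) = 1/ln(30) ≈ 0.2940

Interpretation: for a small percentage change in X, the percentage change in Y is approximately 0.29 times as large.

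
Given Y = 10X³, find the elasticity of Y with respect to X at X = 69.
Elasticity = 3

Elasticity = (dY/dX) · (X/Y)

dY/dX = 30·X²
At X = 69: dY/dX = 142830, Y = 3285090

Elasticity = 142830 · (69 / 3285090) = 3

Interpretation: for a small percentage change in X, the percentage change in Y is approximately 3.00 times as large.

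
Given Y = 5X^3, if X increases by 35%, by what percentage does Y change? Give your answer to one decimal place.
146.0%

For Y = 5X^3:
If X → X(1 + 0.35)
Then Y → Y · (1 + 0.35)^3
     ≈ Y · 2.4604

Percentage change = ((1 + 0.35)^3 − 1) × 100% ≈ 146.0%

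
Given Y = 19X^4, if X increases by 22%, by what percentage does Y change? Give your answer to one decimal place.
121.5%

For Y = 19X^4:
If X → X(1 + 0.22)
Then Y → Y · (1 + 0.22)^4
     ≈ Y · 2.2153

Percentage change = ((1 + 0.22)^4 − 1) × 100% ≈ 121.5%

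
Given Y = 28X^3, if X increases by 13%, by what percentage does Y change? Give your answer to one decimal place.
44.3%

For Y = 28X^3:
If X → X(1 + 0.13)
Then Y → Y · (1 + 0.13)^3
     ≈ Y · 1.4429

Percentage change = ((1 + 0.13)^3 − 1) × 100% ≈ 44.3%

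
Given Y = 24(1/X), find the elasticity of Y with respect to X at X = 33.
Elasticity = -1

Elasticity = (dY/dX) · (X/Y)

dY/dX = -24/X²
At X = 33: dY/dX = -8/363, Y = 8/11

Elasticity = (-8/363) · (33 / (8/11)) = -1

Interpretation: for a small percentage change in X, the percentage change in Y is approximately -1.00 times as large.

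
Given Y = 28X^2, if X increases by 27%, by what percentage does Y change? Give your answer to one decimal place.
61.3%

For Y = 28X^2:
If X → X(1 + 0.27)
Then Y → Y · (1 + 0.27)^2
     = Y · 1.6129

Percentage change = ((1 + 0.27)^2 − 1) × 100% ≈ 61.3%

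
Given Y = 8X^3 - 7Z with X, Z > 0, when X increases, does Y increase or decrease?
Y increases

Taking the partial derivative:
∂Y/∂X = 24X^2

∂Y/∂X = 24X^2 > 0 (assuming positive values)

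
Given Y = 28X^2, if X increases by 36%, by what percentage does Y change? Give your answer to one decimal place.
85.0%

For Y = 28X^2:
If X → X(1 + 0.36)
Then Y → Y · (1 + 0.36)^2
     = Y · 1.8496

Percentage change = ((1 + 0.36)^2 − 1) × 100% ≈ 85.0%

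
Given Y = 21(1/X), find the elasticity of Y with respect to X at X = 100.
Elasticity = -1

Elasticity = (dY/dX) · (X/Y)

dY/dX = -21/X²
At X = 100: dY/dX = -21/10000, Y = 21/100

Elasticity = (-21/10000) · (100 / (21/100)) = -1

Interpretation: for a small percentage change in X, the percentage change in Y is approximately -1.00 times as large.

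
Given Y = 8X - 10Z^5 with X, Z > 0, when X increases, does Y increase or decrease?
Y increases

Taking the partial derivative:
∂Y/∂X = 8

∂Y/∂X = 8 > 0 (assuming positive values)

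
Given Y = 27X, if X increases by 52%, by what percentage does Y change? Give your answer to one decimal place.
52.0%

For Y = 27X:
If X → X(1 + 0.52)
Then Y → Y · (1 + 0.52)^1
     = Y · 1.5200

Percentage change = ((1 + 0.52)^1 − 1) × 100% = 52.0%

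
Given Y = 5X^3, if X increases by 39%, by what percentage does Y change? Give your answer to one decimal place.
168.6%

For Y = 5X^3:
If X → X(1 + 0.39)
Then Y → Y · (1 + 0.39)^3
     ≈ Y · 2.6856

Percentage change = ((1 + 0.39)^3 − 1) × 100% ≈ 168.6%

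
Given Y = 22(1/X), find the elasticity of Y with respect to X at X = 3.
Elasticity = -1

Elasticity = (dY/dX) · (X/Y)

dY/dX = -22/X²
At X = 3: dY/dX = -22/9, Y = 22/3

Elasticity = (-22/9) · (3 / (22/3)) = -1

Interpretation: for a small percentage change in X, the percentage change in Y is approximately -1.00 times as large.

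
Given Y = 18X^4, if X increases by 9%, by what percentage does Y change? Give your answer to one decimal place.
41.2%

For Y = 18X^4:
If X → X(1 + 0.09)
Then Y → Y · (1 + 0.09)^4
     ≈ Y · 1.4116

Percentage change = ((1 + 0.09)^4 − 1) × 100% ≈ 41.2%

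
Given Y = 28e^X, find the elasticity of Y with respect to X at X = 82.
Elasticity = 82

Elasticity = (dY/dX) · (X/Y)

dY/dX = 28·e^X
At X = 82: dY/dX = 28·e^82, Y = 28·e^82

Elasticity = (28·e^82) · (82 / (28·e^82)) = 82

Interpretation: for a small percentage change in X, the percentage change in Y is approximately 82.00 times as large.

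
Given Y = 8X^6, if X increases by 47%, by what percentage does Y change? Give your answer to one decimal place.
909.0%

For Y = 8X^6:
If X → X(1 + 0.47)
Then Y → Y · (1 + 0.47)^6
     ≈ Y · 10.0903

Percentage change = ((1 + 0.47)^6 − 1) × 100% ≈ 909.0%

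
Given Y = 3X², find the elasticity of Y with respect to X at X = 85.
Elasticity = 2

Elasticity = (dY/dX) · (X/Y)

dY/dX = 6·X
At X = 85: dY/dX = 510, Y = 21675

Elasticity = 510 · (85 / 21675) = 2

Interpretation: for a small percentage change in X, the percentage change in Y is approximately 2.00 times as large.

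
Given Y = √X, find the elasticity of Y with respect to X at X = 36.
Elasticity = 1/2

Elasticity = (dY/dX) · (X/Y)

dY/dX = 1/(2·√X)
At X = 36: dY/dX = 1/12, Y = 6

Elasticity = (1/12) · (36 / 6) = 1/2

Interpretation: for a small percentage change in X, the percentage change in Y is approximately 0.50 times as large.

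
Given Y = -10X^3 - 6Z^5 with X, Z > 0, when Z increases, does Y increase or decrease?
Y decreases

Taking the partial derivative:
∂Y/∂Z = -30Z^4

∂Y/∂Z = -30Z^4 < 0 (assuming positive values)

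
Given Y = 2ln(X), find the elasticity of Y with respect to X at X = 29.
Elasticity = 1/ln(29) ≈ 0.2970

Elasticity = (dY/dX) · (X/Y)

dY/dX = 2/X
At X = 29: dY/dX = 2/29, Y = 2·ln(29)

Elasticity = (2/29) · (29 / (2·ln(29))) = 1/ln(29) ≈ 0.2970

Interpretation: for a small percentage change in X, the percentage change in Y is approximately 0.30 times as large.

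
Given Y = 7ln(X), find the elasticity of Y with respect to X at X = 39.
Elasticity = 1/ln(39) ≈ 0.2730

Elasticity = (dY/dX) · (X/Y)

dY/dX = 7/X
At X = 39: dY/dX = 7/39, Y = 7·ln(39)

Elasticity = (7/39) · (39 / (7·ln(39))) = 1/ln(39) ≈ 0.2730

Interpretation: for a small percentage change in X, the percentage change in Y is approximately 0.27 times as large.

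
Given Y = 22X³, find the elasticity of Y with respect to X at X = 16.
Elasticity = 3

Elasticity = (dY/dX) · (X/Y)

dY/dX = 66·X²
At X = 16: dY/dX = 16896, Y = 90112

Elasticity = 16896 · (16 / 90112) = 3

Interpretation: for a small percentage change in X, the percentage change in Y is approximately 3.00 times as large.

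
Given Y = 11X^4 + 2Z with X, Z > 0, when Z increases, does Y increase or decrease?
Y increases

Taking the partial derivative:
∂Y/∂Z = 2

∂Y/∂Z = 2 > 0 (assuming positive values)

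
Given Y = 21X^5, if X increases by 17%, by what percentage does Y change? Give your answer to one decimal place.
119.2%

For Y = 21X^5:
If X → X(1 + 0.17)
Then Y → Y · (1 + 0.17)^5
     ≈ Y · 2.1924

Percentage change = ((1 + 0.17)^5 − 1) × 100% ≈ 119.2%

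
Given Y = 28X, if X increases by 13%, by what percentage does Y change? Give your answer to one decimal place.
13.0%

For Y = 28X:
If X → X(1 + 0.13)
Then Y → Y · (1 + 0.13)^1
     = Y · 1.1300

Percentage change = ((1 + 0.13)^1 − 1) × 100% = 13.0%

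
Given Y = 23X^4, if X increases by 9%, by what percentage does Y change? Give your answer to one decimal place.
41.2%

For Y = 23X^4:
If X → X(1 + 0.09)
Then Y → Y · (1 + 0.09)^4
     ≈ Y · 1.4116

Percentage change = ((1 + 0.09)^4 − 1) × 100% ≈ 41.2%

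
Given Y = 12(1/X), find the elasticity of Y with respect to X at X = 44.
Elasticity = -1

Elasticity = (dY/dX) · (X/Y)

dY/dX = -12/X²
At X = 44: dY/dX = -3/484, Y = 3/11

Elasticity = (-3/484) · (44 / (3/11)) = -1

Interpretation: for a small percentage change in X, the percentage change in Y is approximately -1.00 times as large.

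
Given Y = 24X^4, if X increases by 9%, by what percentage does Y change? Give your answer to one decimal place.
41.2%

For Y = 24X^4:
If X → X(1 + 0.09)
Then Y → Y · (1 + 0.09)^4
     ≈ Y · 1.4116

Percentage change = ((1 + 0.09)^4 − 1) × 100% ≈ 41.2%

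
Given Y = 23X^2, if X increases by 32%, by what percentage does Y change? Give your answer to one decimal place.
74.2%

For Y = 23X^2:
If X → X(1 + 0.32)
Then Y → Y · (1 + 0.32)^2
     = Y · 1.7424

Percentage change = ((1 + 0.32)^2 − 1) × 100% ≈ 74.2%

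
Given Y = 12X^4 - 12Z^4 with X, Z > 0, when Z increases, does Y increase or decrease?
Y decreases

Taking the partial derivative:
∂Y/∂Z = -48Z^3

∂Y/∂Z = -48Z^3 < 0 (assuming positive values)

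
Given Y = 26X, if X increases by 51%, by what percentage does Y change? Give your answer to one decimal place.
51.0%

For Y = 26X:
If X → X(1 + 0.51)
Then Y → Y · (1 + 0.51)^1
     = Y · 1.5100

Percentage change = ((1 + 0.51)^1 − 1) × 100% = 51.0%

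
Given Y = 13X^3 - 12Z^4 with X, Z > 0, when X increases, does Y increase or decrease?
Y increases

Taking the partial derivative:
∂Y/∂X = 39X^2

∂Y/∂X = 39X^2 > 0 (assuming positive values)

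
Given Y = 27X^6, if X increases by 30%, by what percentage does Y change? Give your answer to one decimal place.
382.7%

For Y = 27X^6:
If X → X(1 + 0.3)
Then Y → Y · (1 + 0.3)^6
     ≈ Y · 4.8268

Percentage change = ((1 + 0.3)^6 − 1) × 100% ≈ 382.7%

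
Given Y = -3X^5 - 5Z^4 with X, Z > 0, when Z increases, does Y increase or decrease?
Y decreases

Taking the partial derivative:
∂Y/∂Z = -20Z^3

∂Y/∂Z = -20Z^3 < 0 (assuming positive values)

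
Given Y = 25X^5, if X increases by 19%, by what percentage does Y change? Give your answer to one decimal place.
138.6%

For Y = 25X^5:
If X → X(1 + 0.19)
Then Y → Y · (1 + 0.19)^5
     ≈ Y · 2.3864

Percentage change = ((1 + 0.19)^5 − 1) × 100% ≈ 138.6%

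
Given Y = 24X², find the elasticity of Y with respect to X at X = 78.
Elasticity = 2

Elasticity = (dY/dX) · (X/Y)

dY/dX = 48·X
At X = 78: dY/dX = 3744, Y = 146016

Elasticity = 3744 · (78 / 146016) = 2

Interpretation: for a small percentage change in X, the percentage change in Y is approximately 2.00 times as large.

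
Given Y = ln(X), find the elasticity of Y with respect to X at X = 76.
Elasticity = 1/ln(76) ≈ 0.2309

Elasticity = (dY/dX) · (X/Y)

dY/dX = 1/X
At X = 76: dY/dX = 1/76, Y = ln(76)

Elasticity = (1/76) · (76 / (ln(76))) = 1/ln(76) ≈ 0.2309

Interpretation: for a small percentage change in X, the percentage change in Y is approximately 0.23 times as large.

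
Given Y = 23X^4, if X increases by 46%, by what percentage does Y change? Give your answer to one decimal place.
354.4%

For Y = 23X^4:
If X → X(1 + 0.46)
Then Y → Y · (1 + 0.46)^4
     ≈ Y · 4.5437

Percentage change = ((1 + 0.46)^4 − 1) × 100% ≈ 354.4%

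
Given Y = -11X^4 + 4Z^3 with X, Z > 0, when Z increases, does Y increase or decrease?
Y increases

Taking the partial derivative:
∂Y/∂Z = 12Z^2

∂Y/∂Z = 12Z^2 > 0 (assuming positive values)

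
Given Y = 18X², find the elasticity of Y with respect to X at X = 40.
Elasticity = 2

Elasticity = (dY/dX) · (X/Y)

dY/dX = 36·X
At X = 40: dY/dX = 1440, Y = 28800

Elasticity = 1440 · (40 / 28800) = 2

Interpretation: for a small percentage change in X, the percentage change in Y is approximately 2.00 times as large.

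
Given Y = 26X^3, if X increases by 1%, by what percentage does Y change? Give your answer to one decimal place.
3.0%

For Y = 26X^3:
If X → X(1 + 0.01)
Then Y → Y · (1 + 0.01)^3
     ≈ Y · 1.0303

Percentage change = ((1 + 0.01)^3 − 1) × 100% ≈ 3.0%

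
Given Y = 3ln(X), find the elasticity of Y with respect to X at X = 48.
Elasticity = 1/ln(48) ≈ 0.2583

Elasticity = (dY/dX) · (X/Y)

dY/dX = 3/X
At X = 48: dY/dX = 1/16, Y = 3·ln(48)

Elasticity = (1/16) · (48 / (3·ln(48))) = 1/ln(48) ≈ 0.2583

Interpretation: for a small percentage change in X, the percentage change in Y is approximately 0.26 times as large.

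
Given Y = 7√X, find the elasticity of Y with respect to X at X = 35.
Elasticity = 1/2

Elasticity = (dY/dX) · (X/Y)

dY/dX = 7/(2·√X)
At X = 35: dY/dX = √35/10, Y = 7·√35

Elasticity = (√35/10) · (35 / (7·√35)) = 1/2

Interpretation: for a small percentage change in X, the percentage change in Y is approximately 0.50 times as large.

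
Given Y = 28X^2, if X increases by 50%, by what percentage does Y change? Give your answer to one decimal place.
125.0%

For Y = 28X^2:
If X → X(1 + 0.5)
Then Y → Y · (1 + 0.5)^2
     = Y · 2.2500

Percentage change = ((1 + 0.5)^2 − 1) × 100% = 125.0%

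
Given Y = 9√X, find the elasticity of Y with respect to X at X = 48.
Elasticity = 1/2

Elasticity = (dY/dX) · (X/Y)

dY/dX = 9/(2·√X)
At X = 48: dY/dX = 3·√3/8, Y = 36·√3

Elasticity = (3·√3/8) · (48 / (36·√3)) = 1/2

Interpretation: for a small percentage change in X, the percentage change in Y is approximately 0.50 times as large.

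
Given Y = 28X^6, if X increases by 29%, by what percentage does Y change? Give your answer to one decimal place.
360.8%

For Y = 28X^6:
If X → X(1 + 0.29)
Then Y → Y · (1 + 0.29)^6
     ≈ Y · 4.6083

Percentage change = ((1 + 0.29)^6 − 1) × 100% ≈ 360.8%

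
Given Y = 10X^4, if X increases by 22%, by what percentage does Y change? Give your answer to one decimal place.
121.5%

For Y = 10X^4:
If X → X(1 + 0.22)
Then Y → Y · (1 + 0.22)^4
     ≈ Y · 2.2153

Percentage change = ((1 + 0.22)^4 − 1) × 100% ≈ 121.5%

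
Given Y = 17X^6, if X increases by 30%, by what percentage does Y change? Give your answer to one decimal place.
382.7%

For Y = 17X^6:
If X → X(1 + 0.3)
Then Y → Y · (1 + 0.3)^6
     ≈ Y · 4.8268

Percentage change = ((1 + 0.3)^6 − 1) × 100% ≈ 382.7%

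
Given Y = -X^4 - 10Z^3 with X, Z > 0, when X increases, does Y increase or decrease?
Y decreases

Taking the partial derivative:
∂Y/∂X = -4X^3

∂Y/∂X = -4X^3 < 0 (assuming positive values)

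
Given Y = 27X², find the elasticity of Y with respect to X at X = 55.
Elasticity = 2

Elasticity = (dY/dX) · (X/Y)

dY/dX = 54·X
At X = 55: dY/dX = 2970, Y = 81675

Elasticity = 2970 · (55 / 81675) = 2

Interpretation: for a small percentage change in X, the percentage change in Y is approximately 2.00 times as large.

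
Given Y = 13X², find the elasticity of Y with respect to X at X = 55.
Elasticity = 2

Elasticity = (dY/dX) · (X/Y)

dY/dX = 26·X
At X = 55: dY/dX = 1430, Y = 39325

Elasticity = 1430 · (55 / 39325) = 2

Interpretation: for a small percentage change in X, the percentage change in Y is approximately 2.00 times as large.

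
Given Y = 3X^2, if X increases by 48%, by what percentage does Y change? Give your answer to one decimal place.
119.0%

For Y = 3X^2:
If X → X(1 + 0.48)
Then Y → Y · (1 + 0.48)^2
     = Y · 2.1904

Percentage change = ((1 + 0.48)^2 − 1) × 100% ≈ 119.0%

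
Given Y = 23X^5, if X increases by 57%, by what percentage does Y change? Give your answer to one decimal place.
853.9%

For Y = 23X^5:
If X → X(1 + 0.57)
Then Y → Y · (1 + 0.57)^5
     ≈ Y · 9.5389

Percentage change = ((1 + 0.57)^5 − 1) × 100% ≈ 853.9%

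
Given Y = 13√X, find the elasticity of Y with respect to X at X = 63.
Elasticity = 1/2

Elasticity = (dY/dX) · (X/Y)

dY/dX = 13/(2·√X)
At X = 63: dY/dX = 13·√7/42, Y = 39·√7

Elasticity = (13·√7/42) · (63 / (39·√7)) = 1/2

Interpretation: for a small percentage change in X, the percentage change in Y is approximately 0.50 times as large.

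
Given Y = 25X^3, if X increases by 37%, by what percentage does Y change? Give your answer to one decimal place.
157.1%

For Y = 25X^3:
If X → X(1 + 0.37)
Then Y → Y · (1 + 0.37)^3
     ≈ Y · 2.5714

Percentage change = ((1 + 0.37)^3 − 1) × 100% ≈ 157.1%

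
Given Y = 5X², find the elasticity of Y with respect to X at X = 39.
Elasticity = 2

Elasticity = (dY/dX) · (X/Y)

dY/dX = 10·X
At X = 39: dY/dX = 390, Y = 7605

Elasticity = 390 · (39 / 7605) = 2

Interpretation: for a small percentage change in X, the percentage change in Y is approximately 2.00 times as large.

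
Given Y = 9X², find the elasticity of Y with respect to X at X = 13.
Elasticity = 2

Elasticity = (dY/dX) · (X/Y)

dY/dX = 18·X
At X = 13: dY/dX = 234, Y = 1521

Elasticity = 234 · (13 / 1521) = 2

Interpretation: for a small percentage change in X, the percentage change in Y is approximately 2.00 times as large.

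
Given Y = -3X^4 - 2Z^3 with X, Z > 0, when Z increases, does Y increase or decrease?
Y decreases

Taking the partial derivative:
∂Y/∂Z = -6Z^2

∂Y/∂Z = -6Z^2 < 0 (assuming positive values)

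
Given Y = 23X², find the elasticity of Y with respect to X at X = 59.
Elasticity = 2

Elasticity = (dY/dX) · (X/Y)

dY/dX = 46·X
At X = 59: dY/dX = 2714, Y = 80063

Elasticity = 2714 · (59 / 80063) = 2

Interpretation: for a small percentage change in X, the percentage change in Y is approximately 2.00 times as large.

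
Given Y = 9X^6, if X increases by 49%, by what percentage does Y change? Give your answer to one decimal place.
994.3%

For Y = 9X^6:
If X → X(1 + 0.49)
Then Y → Y · (1 + 0.49)^6
     ≈ Y · 10.9425

Percentage change = ((1 + 0.49)^6 − 1) × 100% ≈ 994.3%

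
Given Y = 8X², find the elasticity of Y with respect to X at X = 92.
Elasticity = 2

Elasticity = (dY/dX) · (X/Y)

dY/dX = 16·X
At X = 92: dY/dX = 1472, Y = 67712

Elasticity = 1472 · (92 / 67712) = 2

Interpretation: for a small percentage change in X, the percentage change in Y is approximately 2.00 times as large.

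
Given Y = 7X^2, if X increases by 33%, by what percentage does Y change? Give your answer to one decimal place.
76.9%

For Y = 7X^2:
If X → X(1 + 0.33)
Then Y → Y · (1 + 0.33)^2
     = Y · 1.7689

Percentage change = ((1 + 0.33)^2 − 1) × 100% ≈ 76.9%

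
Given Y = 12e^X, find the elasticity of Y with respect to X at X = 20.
Elasticity = 20

Elasticity = (dY/dX) · (X/Y)

dY/dX = 12·e^X
At X = 20: dY/dX = 12·e^20, Y = 12·e^20

Elasticity = (12·e^20) · (20 / (12·e^20)) = 20

Interpretation: for a small percentage change in X, the percentage change in Y is approximately 20.00 times as large.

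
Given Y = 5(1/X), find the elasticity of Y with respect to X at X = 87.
Elasticity = -1

Elasticity = (dY/dX) · (X/Y)

dY/dX = -5/X²
At X = 87: dY/dX = -5/7569, Y = 5/87

Elasticity = (-5/7569) · (87 / (5/87)) = -1

Interpretation: for a small percentage change in X, the percentage change in Y is approximately -1.00 times as large.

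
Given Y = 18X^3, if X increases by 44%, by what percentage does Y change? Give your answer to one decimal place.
198.6%

For Y = 18X^3:
If X → X(1 + 0.44)
Then Y → Y · (1 + 0.44)^3
     ≈ Y · 2.9860

Percentage change = ((1 + 0.44)^3 − 1) × 100% ≈ 198.6%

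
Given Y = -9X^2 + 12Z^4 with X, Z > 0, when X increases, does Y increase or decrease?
Y decreases

Taking the partial derivative:
∂Y/∂X = -18X

∂Y/∂X = -18X < 0 (assuming positive values)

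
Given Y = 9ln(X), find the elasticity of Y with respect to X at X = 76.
Elasticity = 1/ln(76) ≈ 0.2309

Elasticity = (dY/dX) · (X/Y)

dY/dX = 9/X
At X = 76: dY/dX = 9/76, Y = 9·ln(76)

Elasticity = (9/76) · (76 / (9·ln(76))) = 1/ln(76) ≈ 0.2309

Interpretation: for a small percentage change in X, the percentage change in Y is approximately 0.23 times as large.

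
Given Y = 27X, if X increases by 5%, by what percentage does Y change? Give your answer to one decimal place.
5.0%

For Y = 27X:
If X → X(1 + 0.05)
Then Y → Y · (1 + 0.05)^1
     = Y · 1.0500

Percentage change = ((1 + 0.05)^1 − 1) × 100% = 5.0%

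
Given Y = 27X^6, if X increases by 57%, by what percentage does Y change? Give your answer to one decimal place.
1397.6%

For Y = 27X^6:
If X → X(1 + 0.57)
Then Y → Y · (1 + 0.57)^6
     ≈ Y · 14.9761

Percentage change = ((1 + 0.57)^6 − 1) × 100% ≈ 1397.6%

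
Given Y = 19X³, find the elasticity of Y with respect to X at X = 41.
Elasticity = 3

Elasticity = (dY/dX) · (X/Y)

dY/dX = 57·X²
At X = 41: dY/dX = 95817, Y = 1309499

Elasticity = 95817 · (41 / 1309499) = 3

Interpretation: for a small percentage change in X, the percentage change in Y is approximately 3.00 times as large.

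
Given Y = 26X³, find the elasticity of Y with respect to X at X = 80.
Elasticity = 3

Elasticity = (dY/dX) · (X/Y)

dY/dX = 78·X²
At X = 80: dY/dX = 499200, Y = 13312000

Elasticity = 499200 · (80 / 13312000) = 3

Interpretation: for a small percentage change in X, the percentage change in Y is approximately 3.00 times as large.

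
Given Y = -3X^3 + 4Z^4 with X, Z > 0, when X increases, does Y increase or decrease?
Y decreases

Taking the partial derivative:
∂Y/∂X = -9X^2

∂Y/∂X = -9X^2 < 0 (assuming positive values)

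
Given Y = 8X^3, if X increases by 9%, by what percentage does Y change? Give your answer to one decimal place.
29.5%

For Y = 8X^3:
If X → X(1 + 0.09)
Then Y → Y · (1 + 0.09)^3
     ≈ Y · 1.2950

Percentage change = ((1 + 0.09)^3 − 1) × 100% ≈ 29.5%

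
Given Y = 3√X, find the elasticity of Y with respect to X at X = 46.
Elasticity = 1/2

Elasticity = (dY/dX) · (X/Y)

dY/dX = 3/(2·√X)
At X = 46: dY/dX = 3·√46/92, Y = 3·√46

Elasticity = (3·√46/92) · (46 / (3·√46)) = 1/2

Interpretation: for a small percentage change in X, the percentage change in Y is approximately 0.50 times as large.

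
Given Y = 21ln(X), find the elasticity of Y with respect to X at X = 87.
Elasticity = 1/ln(87) ≈ 0.2239

Elasticity = (dY/dX) · (X/Y)

dY/dX = 21/X
At X = 87: dY/dX = 7/29, Y = 21·ln(87)

Elasticity = (7/29) · (87 / (21·ln(87))) = 1/ln(87) ≈ 0.2239

Interpretation: for a small percentage change in X, the percentage change in Y is approximately 0.22 times as large.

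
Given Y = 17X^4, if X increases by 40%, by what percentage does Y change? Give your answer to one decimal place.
284.2%

For Y = 17X^4:
If X → X(1 + 0.4)
Then Y → Y · (1 + 0.4)^4
     = Y · 3.8416

Percentage change = ((1 + 0.4)^4 − 1) × 100% ≈ 284.2%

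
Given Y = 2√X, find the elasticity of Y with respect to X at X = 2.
Elasticity = 1/2

Elasticity = (dY/dX) · (X/Y)

dY/dX = 1/√X
At X = 2: dY/dX = √2/2, Y = 2·√2

Elasticity = (√2/2) · (2 / (2·√2)) = 1/2

Interpretation: for a small percentage change in X, the percentage change in Y is approximately 0.50 times as large.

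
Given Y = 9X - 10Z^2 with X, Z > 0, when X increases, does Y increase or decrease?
Y increases

Taking the partial derivative:
∂Y/∂X = 9

∂Y/∂X = 9 > 0 (assuming positive values)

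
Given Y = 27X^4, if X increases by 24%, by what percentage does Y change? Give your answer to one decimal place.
136.4%

For Y = 27X^4:
If X → X(1 + 0.24)
Then Y → Y · (1 + 0.24)^4
     ≈ Y · 2.3642

Percentage change = ((1 + 0.24)^4 − 1) × 100% ≈ 136.4%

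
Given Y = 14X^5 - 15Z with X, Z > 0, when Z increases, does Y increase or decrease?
Y decreases

Taking the partial derivative:
∂Y/∂Z = -15

∂Y/∂Z = -15 < 0 (assuming positive values)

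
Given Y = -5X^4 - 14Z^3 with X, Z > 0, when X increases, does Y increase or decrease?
Y decreases

Taking the partial derivative:
∂Y/∂X = -20X^3

∂Y/∂X = -20X^3 < 0 (assuming positive values)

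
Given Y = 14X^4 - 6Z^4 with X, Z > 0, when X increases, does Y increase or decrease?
Y increases

Taking the partial derivative:
∂Y/∂X = 56X^3

∂Y/∂X = 56X^3 > 0 (assuming positive values)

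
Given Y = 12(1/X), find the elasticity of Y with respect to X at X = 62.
Elasticity = -1

Elasticity = (dY/dX) · (X/Y)

dY/dX = -12/X²
At X = 62: dY/dX = -3/961, Y = 6/31

Elasticity = (-3/961) · (62 / (6/31)) = -1

Interpretation: for a small percentage change in X, the percentage change in Y is approximately -1.00 times as large.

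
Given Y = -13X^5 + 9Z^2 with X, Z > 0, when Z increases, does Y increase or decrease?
Y increases

Taking the partial derivative:
∂Y/∂Z = 18Z

∂Y/∂Z = 18Z > 0 (assuming positive values)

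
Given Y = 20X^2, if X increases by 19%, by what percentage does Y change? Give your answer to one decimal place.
41.6%

For Y = 20X^2:
If X → X(1 + 0.19)
Then Y → Y · (1 + 0.19)^2
     = Y · 1.4161

Percentage change = ((1 + 0.19)^2 − 1) × 100% ≈ 41.6%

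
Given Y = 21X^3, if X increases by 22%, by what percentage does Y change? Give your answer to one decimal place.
81.6%

For Y = 21X^3:
If X → X(1 + 0.22)
Then Y → Y · (1 + 0.22)^3
     ≈ Y · 1.8158

Percentage change = ((1 + 0.22)^3 − 1) × 100% ≈ 81.6%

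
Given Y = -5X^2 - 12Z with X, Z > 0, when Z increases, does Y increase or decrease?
Y decreases

Taking the partial derivative:
∂Y/∂Z = -12

∂Y/∂Z = -12 < 0 (assuming positive values)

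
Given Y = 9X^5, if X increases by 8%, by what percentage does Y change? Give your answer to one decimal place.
46.9%

For Y = 9X^5:
If X → X(1 + 0.08)
Then Y → Y · (1 + 0.08)^5
     ≈ Y · 1.4693

Percentage change = ((1 + 0.08)^5 − 1) × 100% ≈ 46.9%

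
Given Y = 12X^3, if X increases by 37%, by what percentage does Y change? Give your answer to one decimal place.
157.1%

For Y = 12X^3:
If X → X(1 + 0.37)
Then Y → Y · (1 + 0.37)^3
     ≈ Y · 2.5714

Percentage change = ((1 + 0.37)^3 − 1) × 100% ≈ 157.1%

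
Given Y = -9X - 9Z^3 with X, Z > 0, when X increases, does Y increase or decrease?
Y decreases

Taking the partial derivative:
∂Y/∂X = -9

∂Y/∂X = -9 < 0 (assuming positive values)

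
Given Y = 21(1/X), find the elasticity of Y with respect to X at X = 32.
Elasticity = -1

Elasticity = (dY/dX) · (X/Y)

dY/dX = -21/X²
At X = 32: dY/dX = -21/1024, Y = 21/32

Elasticity = (-21/1024) · (32 / (21/32)) = -1

Interpretation: for a small percentage change in X, the percentage change in Y is approximately -1.00 times as large.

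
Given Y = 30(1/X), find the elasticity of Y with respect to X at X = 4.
Elasticity = -1

Elasticity = (dY/dX) · (X/Y)

dY/dX = -30/X²
At X = 4: dY/dX = -15/8, Y = 15/2

Elasticity = (-15/8) · (4 / (15/2)) = -1

Interpretation: for a small percentage change in X, the percentage change in Y is approximately -1.00 times as large.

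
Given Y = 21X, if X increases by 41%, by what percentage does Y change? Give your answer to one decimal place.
41.0%

For Y = 21X:
If X → X(1 + 0.41)
Then Y → Y · (1 + 0.41)^1
     = Y · 1.4100

Percentage change = ((1 + 0.41)^1 − 1) × 100% = 41.0%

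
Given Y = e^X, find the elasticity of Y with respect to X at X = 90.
Elasticity = 90

Elasticity = (dY/dX) · (X/Y)

dY/dX = e^X
At X = 90: dY/dX = e^90, Y = e^90

Elasticity = (e^90) · (90 / (e^90)) = 90

Interpretation: for a small percentage change in X, the percentage change in Y is approximately 90.00 times as large.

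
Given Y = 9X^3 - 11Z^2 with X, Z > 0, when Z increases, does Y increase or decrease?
Y decreases

Taking the partial derivative:
∂Y/∂Z = -22Z

∂Y/∂Z = -22Z < 0 (assuming positive values)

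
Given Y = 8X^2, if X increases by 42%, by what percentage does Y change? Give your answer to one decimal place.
101.6%

For Y = 8X^2:
If X → X(1 + 0.42)
Then Y → Y · (1 + 0.42)^2
     = Y · 2.0164

Percentage change = ((1 + 0.42)^2 − 1) × 100% ≈ 101.6%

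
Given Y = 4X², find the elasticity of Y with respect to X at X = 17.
Elasticity = 2

Elasticity = (dY/dX) · (X/Y)

dY/dX = 8·X
At X = 17: dY/dX = 136, Y = 1156

Elasticity = 136 · (17 / 1156) = 2

Interpretation: for a small percentage change in X, the percentage change in Y is approximately 2.00 times as large.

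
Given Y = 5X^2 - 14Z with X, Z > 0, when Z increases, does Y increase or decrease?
Y decreases

Taking the partial derivative:
∂Y/∂Z = -14

∂Y/∂Z = -14 < 0 (assuming positive values)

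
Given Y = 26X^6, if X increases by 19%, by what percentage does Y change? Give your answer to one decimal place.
184.0%

For Y = 26X^6:
If X → X(1 + 0.19)
Then Y → Y · (1 + 0.19)^6
     ≈ Y · 2.8398

Percentage change = ((1 + 0.19)^6 − 1) × 100% ≈ 184.0%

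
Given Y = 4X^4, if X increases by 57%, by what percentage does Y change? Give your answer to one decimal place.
507.6%

For Y = 4X^4:
If X → X(1 + 0.57)
Then Y → Y · (1 + 0.57)^4
     ≈ Y · 6.0757

Percentage change = ((1 + 0.57)^4 − 1) × 100% ≈ 507.6%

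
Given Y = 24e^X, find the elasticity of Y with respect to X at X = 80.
Elasticity = 80

Elasticity = (dY/dX) · (X/Y)

dY/dX = 24·e^X
At X = 80: dY/dX = 24·e^80, Y = 24·e^80

Elasticity = (24·e^80) · (80 / (24·e^80)) = 80

Interpretation: for a small percentage change in X, the percentage change in Y is approximately 80.00 times as large.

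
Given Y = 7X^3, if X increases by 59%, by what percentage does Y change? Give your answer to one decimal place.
302.0%

For Y = 7X^3:
If X → X(1 + 0.59)
Then Y → Y · (1 + 0.59)^3
     ≈ Y · 4.0197

Percentage change = ((1 + 0.59)^3 − 1) × 100% ≈ 302.0%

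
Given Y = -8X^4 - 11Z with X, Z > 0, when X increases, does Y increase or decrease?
Y decreases

Taking the partial derivative:
∂Y/∂X = -32X^3

∂Y/∂X = -32X^3 < 0 (assuming positive values)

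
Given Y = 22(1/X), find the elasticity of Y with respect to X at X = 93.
Elasticity = -1

Elasticity = (dY/dX) · (X/Y)

dY/dX = -22/X²
At X = 93: dY/dX = -22/8649, Y = 22/93

Elasticity = (-22/8649) · (93 / (22/93)) = -1

Interpretation: for a small percentage change in X, the percentage change in Y is approximately -1.00 times as large.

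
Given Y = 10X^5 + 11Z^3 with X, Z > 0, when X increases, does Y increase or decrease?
Y increases

Taking the partial derivative:
∂Y/∂X = 50X^4

∂Y/∂X = 50X^4 > 0 (assuming positive values)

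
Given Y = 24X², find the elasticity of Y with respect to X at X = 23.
Elasticity = 2

Elasticity = (dY/dX) · (X/Y)

dY/dX = 48·X
At X = 23: dY/dX = 1104, Y = 12696

Elasticity = 1104 · (23 / 12696) = 2

Interpretation: for a small percentage change in X, the percentage change in Y is approximately 2.00 times as large.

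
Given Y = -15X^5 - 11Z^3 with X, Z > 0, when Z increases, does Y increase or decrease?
Y decreases

Taking the partial derivative:
∂Y/∂Z = -33Z^2

∂Y/∂Z = -33Z^2 < 0 (assuming positive values)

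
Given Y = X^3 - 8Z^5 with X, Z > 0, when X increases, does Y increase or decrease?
Y increases

Taking the partial derivative:
∂Y/∂X = 3X^2

∂Y/∂X = 3X^2 > 0 (assuming positive values)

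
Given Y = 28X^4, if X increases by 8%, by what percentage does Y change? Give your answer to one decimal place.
36.0%

For Y = 28X^4:
If X → X(1 + 0.08)
Then Y → Y · (1 + 0.08)^4
     ≈ Y · 1.3605

Percentage change = ((1 + 0.08)^4 − 1) × 100% ≈ 36.0%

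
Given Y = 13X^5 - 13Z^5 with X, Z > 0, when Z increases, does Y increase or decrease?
Y decreases

Taking the partial derivative:
∂Y/∂Z = -65Z^4

∂Y/∂Z = -65Z^4 < 0 (assuming positive values)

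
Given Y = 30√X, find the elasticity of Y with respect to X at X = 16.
Elasticity = 1/2

Elasticity = (dY/dX) · (X/Y)

dY/dX = 15/√X
At X = 16: dY/dX = 15/4, Y = 120

Elasticity = (15/4) · (16 / 120) = 1/2

Interpretation: for a small percentage change in X, the percentage change in Y is approximately 0.50 times as large.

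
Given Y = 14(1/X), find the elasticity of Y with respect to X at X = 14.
Elasticity = -1

Elasticity = (dY/dX) · (X/Y)

dY/dX = -14/X²
At X = 14: dY/dX = -1/14, Y = 1

Elasticity = (-1/14) · (14 / 1) = -1

Interpretation: for a small percentage change in X, the percentage change in Y is approximately -1.00 times as large.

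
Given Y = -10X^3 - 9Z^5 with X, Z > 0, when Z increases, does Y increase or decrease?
Y decreases

Taking the partial derivative:
∂Y/∂Z = -45Z^4

∂Y/∂Z = -45Z^4 < 0 (assuming positive values)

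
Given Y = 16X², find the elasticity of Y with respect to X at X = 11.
Elasticity = 2

Elasticity = (dY/dX) · (X/Y)

dY/dX = 32·X
At X = 11: dY/dX = 352, Y = 1936

Elasticity = 352 · (11 / 1936) = 2

Interpretation: for a small percentage change in X, the percentage change in Y is approximately 2.00 times as large.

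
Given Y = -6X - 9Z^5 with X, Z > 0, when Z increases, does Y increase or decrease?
Y decreases

Taking the partial derivative:
∂Y/∂Z = -45Z^4

∂Y/∂Z = -45Z^4 < 0 (assuming positive values)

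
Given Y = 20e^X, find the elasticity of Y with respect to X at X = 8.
Elasticity = 8

Elasticity = (dY/dX) · (X/Y)

dY/dX = 20·e^X
At X = 8: dY/dX = 20·e^8, Y = 20·e^8

Elasticity = (20·e^8) · (8 / (20·e^8)) = 8

Interpretation: for a small percentage change in X, the percentage change in Y is approximately 8.00 times as large.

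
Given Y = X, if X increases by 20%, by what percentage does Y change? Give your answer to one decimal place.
20.0%

For Y = X:
If X → X(1 + 0.2)
Then Y → Y · (1 + 0.2)^1
     = Y · 1.2000

Percentage change = ((1 + 0.2)^1 − 1) × 100% = 20.0%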